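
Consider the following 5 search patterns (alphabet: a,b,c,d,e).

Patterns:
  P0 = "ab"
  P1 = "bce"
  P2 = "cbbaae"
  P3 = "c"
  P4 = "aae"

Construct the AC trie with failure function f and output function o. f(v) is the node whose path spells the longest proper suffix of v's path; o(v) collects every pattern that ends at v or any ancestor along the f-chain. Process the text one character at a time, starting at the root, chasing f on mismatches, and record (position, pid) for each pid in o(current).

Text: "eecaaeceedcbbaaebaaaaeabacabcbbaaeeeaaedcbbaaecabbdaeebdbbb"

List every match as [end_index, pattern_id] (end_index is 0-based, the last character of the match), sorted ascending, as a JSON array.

Build automaton:
Trie (insert patterns):
  0='ε' goto a→1 b→3 c→6
  1='a' goto a→12 b→2
  2='ab' goto ·  ←P0
  3='b' goto c→4
  4='bc' goto e→5
  5='bce' goto ·  ←P1
  6='c' goto b→7  ←P3
  7='cb' goto b→8
  8='cbb' goto a→9
  9='cbba' goto a→10
  10='cbbaa' goto e→11
  11='cbbaae' goto ·  ←P2
  12='aa' goto e→13
  13='aae' goto ·  ←P4

BFS fail/out derivation:
  n1('a'): parent n0 fail=0; on 'a' 0 → fail=0;  out ∅∪∅=∅
  n3('b'): parent n0 fail=0; on 'b' 0 → fail=0;  out ∅∪∅=∅
  n6('c'): parent n0 fail=0; on 'c' 0 → fail=0;  out {3}∪∅={3}
  n2('ab'): parent n1 fail=0; on 'b' 0 → fail=3;  out {0}∪∅={0}
  n4('bc'): parent n3 fail=0; on 'c' 0 → fail=6;  out ∅∪{3}={3}
  n7('cb'): parent n6 fail=0; on 'b' 0 → fail=3;  out ∅∪∅=∅
  n12('aa'): parent n1 fail=0; on 'a' 0 → fail=1;  out ∅∪∅=∅
  n5('bce'): parent n4 fail=6; on 'e' 6→0 → fail=0;  out {1}∪∅={1}
  n8('cbb'): parent n7 fail=3; on 'b' 3→0 → fail=3;  out ∅∪∅=∅
  n13('aae'): parent n12 fail=1; on 'e' 1→0 → fail=0;  out {4}∪∅={4}
  n9('cbba'): parent n8 fail=3; on 'a' 3→0 → fail=1;  out ∅∪∅=∅
  n10('cbbaa'): parent n9 fail=1; on 'a' 1 → fail=12;  out ∅∪∅=∅
  n11('cbbaae'): parent n10 fail=12; on 'e' 12 → fail=13;  out {2}∪{4}={2,4}

Run:
pos 0 'e': at 0
pos 1 'e': at 0
pos 2 'c': at 6  → match P3@[2:2]
pos 3 'a': at 1 (fail-walked)
pos 4 'a': at 12
pos 5 'e': at 13  → match P4@[3:5]
pos 6 'c': at 6 (fail-walked)  → match P3@[6:6]
pos 7 'e': at 0 (fail-walked)
pos 8 'e': at 0
pos 9 'd': at 0
pos 10 'c': at 6  → match P3@[10:10]
pos 11 'b': at 7
pos 12 'b': at 8
pos 13 'a': at 9
pos 14 'a': at 10
pos 15 'e': at 11  → match P2@[10:15],P4@[13:15]
pos 16 'b': at 3 (fail-walked)
pos 17 'a': at 1 (fail-walked)
pos 18 'a': at 12
pos 19 'a': at 12 (fail-walked)
pos 20 'a': at 12 (fail-walked)
pos 21 'e': at 13  → match P4@[19:21]
pos 22 'a': at 1 (fail-walked)
pos 23 'b': at 2  → match P0@[22:23]
pos 24 'a': at 1 (fail-walked)
pos 25 'c': at 6 (fail-walked)  → match P3@[25:25]
pos 26 'a': at 1 (fail-walked)
pos 27 'b': at 2  → match P0@[26:27]
pos 28 'c': at 4 (fail-walked)  → match P3@[28:28]
pos 29 'b': at 7 (fail-walked)
pos 30 'b': at 8
pos 31 'a': at 9
pos 32 'a': at 10
pos 33 'e': at 11  → match P2@[28:33],P4@[31:33]
pos 34 'e': at 0 (fail-walked)
pos 35 'e': at 0
pos 36 'a': at 1
pos 37 'a': at 12
pos 38 'e': at 13  → match P4@[36:38]
pos 39 'd': at 0 (fail-walked)
pos 40 'c': at 6  → match P3@[40:40]
pos 41 'b': at 7
pos 42 'b': at 8
pos 43 'a': at 9
pos 44 'a': at 10
pos 45 'e': at 11  → match P2@[40:45],P4@[43:45]
pos 46 'c': at 6 (fail-walked)  → match P3@[46:46]
pos 47 'a': at 1 (fail-walked)
pos 48 'b': at 2  → match P0@[47:48]
pos 49 'b': at 3 (fail-walked)
pos 50 'd': at 0 (fail-walked)
pos 51 'a': at 1
pos 52 'e': at 0 (fail-walked)
pos 53 'e': at 0
pos 54 'b': at 3
pos 55 'd': at 0 (fail-walked)
pos 56 'b': at 3
pos 57 'b': at 3 (fail-walked)
pos 58 'b': at 3 (fail-walked)

Matches: [[2,3],[5,4],[6,3],[10,3],[15,2],[15,4],[21,4],[23,0],[25,3],[27,0],[28,3],[33,2],[33,4],[38,4],[40,3],[45,2],[45,4],[46,3],[48,0]]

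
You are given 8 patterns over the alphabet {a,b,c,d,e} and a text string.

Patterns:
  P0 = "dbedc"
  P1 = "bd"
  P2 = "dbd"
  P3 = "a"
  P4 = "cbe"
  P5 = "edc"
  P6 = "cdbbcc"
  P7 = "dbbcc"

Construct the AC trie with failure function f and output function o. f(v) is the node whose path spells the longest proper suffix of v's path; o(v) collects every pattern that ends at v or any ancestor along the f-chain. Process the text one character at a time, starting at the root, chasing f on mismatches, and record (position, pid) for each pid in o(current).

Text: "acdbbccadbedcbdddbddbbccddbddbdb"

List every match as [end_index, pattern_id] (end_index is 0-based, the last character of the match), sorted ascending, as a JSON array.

Build automaton:
Trie (insert patterns):
  n0 'ε': a→9 b→6 c→10 d→1 e→13
  n1 'd': b→2
  n2 'db': b→21 d→8 e→3
  n3 'dbe': d→4
  n4 'dbed': c→5
  n5 'dbedc': ·  [P0 ends]
  n6 'b': d→7
  n7 'bd': ·  [P1 ends]
  n8 'dbd': ·  [P2 ends]
  n9 'a': ·  [P3 ends]
  n10 'c': b→11 d→16
  n11 'cb': e→12
  n12 'cbe': ·  [P4 ends]
  n13 'e': d→14
  n14 'ed': c→15
  n15 'edc': ·  [P5 ends]
  n16 'cd': b→17
  n17 'cdb': b→18
  n18 'cdbb': c→19
  n19 'cdbbc': c→20
  n20 'cdbbcc': ·  [P6 ends]
  n21 'dbb': c→22
  n22 'dbbc': c→23
  n23 'dbbcc': ·  [P7 ends]

BFS fail/out derivation:
  n1('d'): parent n0 fail=0; on 'd' 0 → fail=0;  out ∅∪∅=∅
  n6('b'): parent n0 fail=0; on 'b' 0 → fail=0;  out ∅∪∅=∅
  n9('a'): parent n0 fail=0; on 'a' 0 → fail=0;  out {3}∪∅={3}
  n10('c'): parent n0 fail=0; on 'c' 0 → fail=0;  out ∅∪∅=∅
  n13('e'): parent n0 fail=0; on 'e' 0 → fail=0;  out ∅∪∅=∅
  n2('db'): parent n1 fail=0; on 'b' 0 → fail=6;  out ∅∪∅=∅
  n7('bd'): parent n6 fail=0; on 'd' 0 → fail=1;  out {1}∪∅={1}
  n11('cb'): parent n10 fail=0; on 'b' 0 → fail=6;  out ∅∪∅=∅
  n14('ed'): parent n13 fail=0; on 'd' 0 → fail=1;  out ∅∪∅=∅
  n16('cd'): parent n10 fail=0; on 'd' 0 → fail=1;  out ∅∪∅=∅
  n3('dbe'): parent n2 fail=6; on 'e' 6→0 → fail=13;  out ∅∪∅=∅
  n8('dbd'): parent n2 fail=6; on 'd' 6 → fail=7;  out {2}∪{1}={1,2}
  n12('cbe'): parent n11 fail=6; on 'e' 6→0 → fail=13;  out {4}∪∅={4}
  n15('edc'): parent n14 fail=1; on 'c' 1→0 → fail=10;  out {5}∪∅={5}
  n17('cdb'): parent n16 fail=1; on 'b' 1 → fail=2;  out ∅∪∅=∅
  n21('dbb'): parent n2 fail=6; on 'b' 6→0 → fail=6;  out ∅∪∅=∅
  n4('dbed'): parent n3 fail=13; on 'd' 13 → fail=14;  out ∅∪∅=∅
  n18('cdbb'): parent n17 fail=2; on 'b' 2 → fail=21;  out ∅∪∅=∅
  n22('dbbc'): parent n21 fail=6; on 'c' 6→0 → fail=10;  out ∅∪∅=∅
  n5('dbedc'): parent n4 fail=14; on 'c' 14 → fail=15;  out {0}∪{5}={0,5}
  n19('cdbbc'): parent n18 fail=21; on 'c' 21 → fail=22;  out ∅∪∅=∅
  n23('dbbcc'): parent n22 fail=10; on 'c' 10→0 → fail=10;  out {7}∪∅={7}
  n20('cdbbcc'): parent n19 fail=22; on 'c' 22 → fail=23;  out {6}∪{7}={6,7}

Run:
i=0 'a': node 0→9  emit P3@[0:0]
i=1 'c': node 9→10 (via fail)
i=2 'd': node 10→16
i=3 'b': node 16→17
i=4 'b': node 17→18
i=5 'c': node 18→19
i=6 'c': node 19→20  emit P6@[1:6],P7@[2:6]
i=7 'a': node 20→9 (via fail)  emit P3@[7:7]
i=8 'd': node 9→1 (via fail)
i=9 'b': node 1→2
i=10 'e': node 2→3
i=11 'd': node 3→4
i=12 'c': node 4→5  emit P0@[8:12],P5@[10:12]
i=13 'b': node 5→11 (via fail)
i=14 'd': node 11→7 (via fail)  emit P1@[13:14]
i=15 'd': node 7→1 (via fail)
i=16 'd': node 1→1 (via fail)
i=17 'b': node 1→2
i=18 'd': node 2→8  emit P1@[17:18],P2@[16:18]
i=19 'd': node 8→1 (via fail)
i=20 'b': node 1→2
i=21 'b': node 2→21
i=22 'c': node 21→22
i=23 'c': node 22→23  emit P7@[19:23]
i=24 'd': node 23→16 (via fail)
i=25 'd': node 16→1 (via fail)
i=26 'b': node 1→2
i=27 'd': node 2→8  emit P1@[26:27],P2@[25:27]
i=28 'd': node 8→1 (via fail)
i=29 'b': node 1→2
i=30 'd': node 2→8  emit P1@[29:30],P2@[28:30]
i=31 'b': node 8→2 (via fail)

Result: [[0,3],[6,6],[6,7],[7,3],[12,0],[12,5],[14,1],[18,1],[18,2],[23,7],[27,1],[27,2],[30,1],[30,2]]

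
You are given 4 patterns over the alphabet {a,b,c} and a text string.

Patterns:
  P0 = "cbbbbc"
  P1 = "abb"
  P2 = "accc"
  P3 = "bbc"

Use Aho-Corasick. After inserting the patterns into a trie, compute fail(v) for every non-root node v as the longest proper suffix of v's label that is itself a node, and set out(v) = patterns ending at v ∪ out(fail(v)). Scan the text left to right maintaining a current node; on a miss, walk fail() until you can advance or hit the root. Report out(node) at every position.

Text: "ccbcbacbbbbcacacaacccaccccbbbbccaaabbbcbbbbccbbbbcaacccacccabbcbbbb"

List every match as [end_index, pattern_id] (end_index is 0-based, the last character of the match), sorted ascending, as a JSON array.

Build:
Trie nodes:
  0='ε' goto a→7 b→13 c→1
  1='c' goto b→2
  2='cb' goto b→3
  3='cbb' goto b→4
  4='cbbb' goto b→5
  5='cbbbb' goto c→6
  6='cbbbbc' goto ·  [P0 ends]
  7='a' goto b→8 c→10
  8='ab' goto b→9
  9='abb' goto ·  [P1 ends]
  10='ac' goto c→11
  11='acc' goto c→12
  12='accc' goto ·  [P2 ends]
  13='b' goto b→14
  14='bb' goto c→15
  15='bbc' goto ·  [P3 ends]

Failure links (BFS by depth):
  n1('c'): parent n0 fail=0; on 'c' 0 → fail=0;  out ∅∪∅=∅
  n7('a'): parent n0 fail=0; on 'a' 0 → fail=0;  out ∅∪∅=∅
  n13('b'): parent n0 fail=0; on 'b' 0 → fail=0;  out ∅∪∅=∅
  n2('cb'): parent n1 fail=0; on 'b' 0 → fail=13;  out ∅∪∅=∅
  n8('ab'): parent n7 fail=0; on 'b' 0 → fail=13;  out ∅∪∅=∅
  n10('ac'): parent n7 fail=0; on 'c' 0 → fail=1;  out ∅∪∅=∅
  n14('bb'): parent n13 fail=0; on 'b' 0 → fail=13;  out ∅∪∅=∅
  n3('cbb'): parent n2 fail=13; on 'b' 13 → fail=14;  out ∅∪∅=∅
  n9('abb'): parent n8 fail=13; on 'b' 13 → fail=14;  out {1}∪∅={1}
  n11('acc'): parent n10 fail=1; on 'c' 1→0 → fail=1;  out ∅∪∅=∅
  n15('bbc'): parent n14 fail=13; on 'c' 13→0 → fail=1;  out {3}∪∅={3}
  n4('cbbb'): parent n3 fail=14; on 'b' 14→13 → fail=14;  out ∅∪∅=∅
  n12('accc'): parent n11 fail=1; on 'c' 1→0 → fail=1;  out {2}∪∅={2}
  n5('cbbbb'): parent n4 fail=14; on 'b' 14→13 → fail=14;  out ∅∪∅=∅
  n6('cbbbbc'): parent n5 fail=14; on 'c' 14 → fail=15;  out {0}∪{3}={0,3}

Scan:
i=0 'c': node 0→1
i=1 'c': node 1→1 ·f
i=2 'b': node 1→2
i=3 'c': node 2→1 ·f
i=4 'b': node 1→2
i=5 'a': node 2→7 ·f
i=6 'c': node 7→10
i=7 'b': node 10→2 ·f
i=8 'b': node 2→3
i=9 'b': node 3→4
i=10 'b': node 4→5
i=11 'c': node 5→6  emit P0@[6:11],P3@[9:11]
i=12 'a': node 6→7 ·f
i=13 'c': node 7→10
i=14 'a': node 10→7 ·f
i=15 'c': node 7→10
i=16 'a': node 10→7 ·f
i=17 'a': node 7→7 ·f
i=18 'c': node 7→10
i=19 'c': node 10→11
i=20 'c': node 11→12  emit P2@[17:20]
i=21 'a': node 12→7 ·f
i=22 'c': node 7→10
i=23 'c': node 10→11
i=24 'c': node 11→12  emit P2@[21:24]
i=25 'c': node 12→1 ·f
i=26 'b': node 1→2
i=27 'b': node 2→3
i=28 'b': node 3→4
i=29 'b': node 4→5
i=30 'c': node 5→6  emit P0@[25:30],P3@[28:30]
i=31 'c': node 6→1 ·f
i=32 'a': node 1→7 ·f
i=33 'a': node 7→7 ·f
i=34 'a': node 7→7 ·f
i=35 'b': node 7→8
i=36 'b': node 8→9  emit P1@[34:36]
i=37 'b': node 9→14 ·f
i=38 'c': node 14→15  emit P3@[36:38]
i=39 'b': node 15→2 ·f
i=40 'b': node 2→3
i=41 'b': node 3→4
i=42 'b': node 4→5
i=43 'c': node 5→6  emit P0@[38:43],P3@[41:43]
i=44 'c': node 6→1 ·f
i=45 'b': node 1→2
i=46 'b': node 2→3
i=47 'b': node 3→4
i=48 'b': node 4→5
i=49 'c': node 5→6  emit P0@[44:49],P3@[47:49]
i=50 'a': node 6→7 ·f
i=51 'a': node 7→7 ·f
i=52 'c': node 7→10
i=53 'c': node 10→11
i=54 'c': node 11→12  emit P2@[51:54]
i=55 'a': node 12→7 ·f
i=56 'c': node 7→10
i=57 'c': node 10→11
i=58 'c': node 11→12  emit P2@[55:58]
i=59 'a': node 12→7 ·f
i=60 'b': node 7→8
i=61 'b': node 8→9  emit P1@[59:61]
i=62 'c': node 9→15 ·f  emit P3@[60:62]
i=63 'b': node 15→2 ·f
i=64 'b': node 2→3
i=65 'b': node 3→4
i=66 'b': node 4→5

Result: [[11,0],[11,3],[20,2],[24,2],[30,0],[30,3],[36,1],[38,3],[43,0],[43,3],[49,0],[49,3],[54,2],[58,2],[61,1],[62,3]]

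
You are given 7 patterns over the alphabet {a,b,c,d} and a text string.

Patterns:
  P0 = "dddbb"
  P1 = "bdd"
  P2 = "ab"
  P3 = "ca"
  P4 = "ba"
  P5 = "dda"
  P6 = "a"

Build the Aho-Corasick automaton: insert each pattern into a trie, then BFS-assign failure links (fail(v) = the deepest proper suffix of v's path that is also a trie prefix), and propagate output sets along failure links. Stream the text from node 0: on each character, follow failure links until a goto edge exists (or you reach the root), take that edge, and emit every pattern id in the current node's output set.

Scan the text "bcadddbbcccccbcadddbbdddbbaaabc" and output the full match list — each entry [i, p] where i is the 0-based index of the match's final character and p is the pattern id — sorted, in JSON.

Construct AC machine:
Trie nodes:
  n0 'ε': a→9 b→6 c→11 d→1
  n1 'd': d→2
  n2 'dd': a→14 d→3
  n3 'ddd': b→4
  n4 'dddb': b→5
  n5 'dddbb': ·  ←P0
  n6 'b': a→13 d→7
  n7 'bd': d→8
  n8 'bdd': ·  ←P1
  n9 'a': b→10  ←P6
  n10 'ab': ·  ←P2
  n11 'c': a→12
  n12 'ca': ·  ←P3
  n13 'ba': ·  ←P4
  n14 'dda': ·  ←P5

Failure links (BFS by depth):
  n1('d'): parent n0 fail=0; on 'd' 0 → fail=0;  out ∅∪∅=∅
  n6('b'): parent n0 fail=0; on 'b' 0 → fail=0;  out ∅∪∅=∅
  n9('a'): parent n0 fail=0; on 'a' 0 → fail=0;  out {6}∪∅={6}
  n11('c'): parent n0 fail=0; on 'c' 0 → fail=0;  out ∅∪∅=∅
  n2('dd'): parent n1 fail=0; on 'd' 0 → fail=1;  out ∅∪∅=∅
  n7('bd'): parent n6 fail=0; on 'd' 0 → fail=1;  out ∅∪∅=∅
  n10('ab'): parent n9 fail=0; on 'b' 0 → fail=6;  out {2}∪∅={2}
  n12('ca'): parent n11 fail=0; on 'a' 0 → fail=9;  out {3}∪{6}={3,6}
  n13('ba'): parent n6 fail=0; on 'a' 0 → fail=9;  out {4}∪{6}={4,6}
  n3('ddd'): parent n2 fail=1; on 'd' 1 → fail=2;  out ∅∪∅=∅
  n8('bdd'): parent n7 fail=1; on 'd' 1 → fail=2;  out {1}∪∅={1}
  n14('dda'): parent n2 fail=1; on 'a' 1→0 → fail=9;  out {5}∪{6}={5,6}
  n4('dddb'): parent n3 fail=2; on 'b' 2→1→0 → fail=6;  out ∅∪∅=∅
  n5('dddbb'): parent n4 fail=6; on 'b' 6→0 → fail=6;  out {0}∪∅={0}

Run:
i=0 'b': node 0→6
i=1 'c': node 6→11 (via fail)
i=2 'a': node 11→12  emit P3@[1:2],P6@[2:2]
i=3 'd': node 12→1 (via fail)
i=4 'd': node 1→2
i=5 'd': node 2→3
i=6 'b': node 3→4
i=7 'b': node 4→5  emit P0@[3:7]
i=8 'c': node 5→11 (via fail)
i=9 'c': node 11→11 (via fail)
i=10 'c': node 11→11 (via fail)
i=11 'c': node 11→11 (via fail)
i=12 'c': node 11→11 (via fail)
i=13 'b': node 11→6 (via fail)
i=14 'c': node 6→11 (via fail)
i=15 'a': node 11→12  emit P3@[14:15],P6@[15:15]
i=16 'd': node 12→1 (via fail)
i=17 'd': node 1→2
i=18 'd': node 2→3
i=19 'b': node 3→4
i=20 'b': node 4→5  emit P0@[16:20]
i=21 'd': node 5→7 (via fail)
i=22 'd': node 7→8  emit P1@[20:22]
i=23 'd': node 8→3 (via fail)
i=24 'b': node 3→4
i=25 'b': node 4→5  emit P0@[21:25]
i=26 'a': node 5→13 (via fail)  emit P4@[25:26],P6@[26:26]
i=27 'a': node 13→9 (via fail)  emit P6@[27:27]
i=28 'a': node 9→9 (via fail)  emit P6@[28:28]
i=29 'b': node 9→10  emit P2@[28:29]
i=30 'c': node 10→11 (via fail)

All matches (sorted): [[2,3],[2,6],[7,0],[15,3],[15,6],[20,0],[22,1],[25,0],[26,4],[26,6],[27,6],[28,6],[29,2]]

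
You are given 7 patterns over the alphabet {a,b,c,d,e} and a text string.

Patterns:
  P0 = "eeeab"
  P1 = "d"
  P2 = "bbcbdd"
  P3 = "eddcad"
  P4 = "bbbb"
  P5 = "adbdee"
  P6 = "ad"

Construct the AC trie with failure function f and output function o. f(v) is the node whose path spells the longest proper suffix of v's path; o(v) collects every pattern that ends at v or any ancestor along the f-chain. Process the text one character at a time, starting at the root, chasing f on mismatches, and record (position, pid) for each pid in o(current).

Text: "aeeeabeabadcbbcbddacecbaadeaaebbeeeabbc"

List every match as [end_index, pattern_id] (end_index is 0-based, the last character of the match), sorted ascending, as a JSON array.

Build automaton:
Trie nodes:
  n0 'ε': a→20 b→7 d→6 e→1
  n1 'e': d→13 e→2
  n2 'ee': e→3
  n3 'eee': a→4
  n4 'eeea': b→5
  n5 'eeeab': ·  [P0 ends]
  n6 'd': ·  [P1 ends]
  n7 'b': b→8
  n8 'bb': b→18 c→9
  n9 'bbc': b→10
  n10 'bbcb': d→11
  n11 'bbcbd': d→12
  n12 'bbcbdd': ·  [P2 ends]
  n13 'ed': d→14
  n14 'edd': c→15
  n15 'eddc': a→16
  n16 'eddca': d→17
  n17 'eddcad': ·  [P3 ends]
  n18 'bbb': b→19
  n19 'bbbb': ·  [P4 ends]
  n20 'a': d→21
  n21 'ad': b→22  [P6 ends]
  n22 'adb': d→23
  n23 'adbd': e→24
  n24 'adbde': e→25
  n25 'adbdee': ·  [P5 ends]

Failure links (BFS by depth):
  n1('e'): parent n0 fail=0; on 'e' 0 → fail=0;  out ∅∪∅=∅
  n6('d'): parent n0 fail=0; on 'd' 0 → fail=0;  out {1}∪∅={1}
  n7('b'): parent n0 fail=0; on 'b' 0 → fail=0;  out ∅∪∅=∅
  n20('a'): parent n0 fail=0; on 'a' 0 → fail=0;  out ∅∪∅=∅
  n2('ee'): parent n1 fail=0; on 'e' 0 → fail=1;  out ∅∪∅=∅
  n8('bb'): parent n7 fail=0; on 'b' 0 → fail=7;  out ∅∪∅=∅
  n13('ed'): parent n1 fail=0; on 'd' 0 → fail=6;  out ∅∪{1}={1}
  n21('ad'): parent n20 fail=0; on 'd' 0 → fail=6;  out {6}∪{1}={1,6}
  n3('eee'): parent n2 fail=1; on 'e' 1 → fail=2;  out ∅∪∅=∅
  n9('bbc'): parent n8 fail=7; on 'c' 7→0 → fail=0;  out ∅∪∅=∅
  n14('edd'): parent n13 fail=6; on 'd' 6→0 → fail=6;  out ∅∪{1}={1}
  n18('bbb'): parent n8 fail=7; on 'b' 7 → fail=8;  out ∅∪∅=∅
  n22('adb'): parent n21 fail=6; on 'b' 6→0 → fail=7;  out ∅∪∅=∅
  n4('eeea'): parent n3 fail=2; on 'a' 2→1→0 → fail=20;  out ∅∪∅=∅
  n10('bbcb'): parent n9 fail=0; on 'b' 0 → fail=7;  out ∅∪∅=∅
  n15('eddc'): parent n14 fail=6; on 'c' 6→0 → fail=0;  out ∅∪∅=∅
  n19('bbbb'): parent n18 fail=8; on 'b' 8 → fail=18;  out {4}∪∅={4}
  n23('adbd'): parent n22 fail=7; on 'd' 7→0 → fail=6;  out ∅∪{1}={1}
  n5('eeeab'): parent n4 fail=20; on 'b' 20→0 → fail=7;  out {0}∪∅={0}
  n11('bbcbd'): parent n10 fail=7; on 'd' 7→0 → fail=6;  out ∅∪{1}={1}
  n16('eddca'): parent n15 fail=0; on 'a' 0 → fail=20;  out ∅∪∅=∅
  n24('adbde'): parent n23 fail=6; on 'e' 6→0 → fail=1;  out ∅∪∅=∅
  n12('bbcbdd'): parent n11 fail=6; on 'd' 6→0 → fail=6;  out {2}∪{1}={1,2}
  n17('eddcad'): parent n16 fail=20; on 'd' 20 → fail=21;  out {3}∪{1,6}={1,3,6}
  n25('adbdee'): parent n24 fail=1; on 'e' 1 → fail=2;  out {5}∪∅={5}

Scan:
[0] read 'a'  n0⇒n20
[1] read 'e'  n20⇒n1 (fail-walked)
[2] read 'e'  n1⇒n2
[3] read 'e'  n2⇒n3
[4] read 'a'  n3⇒n4
[5] read 'b'  n4⇒n5  → match P0@[1:5]
[6] read 'e'  n5⇒n1 (fail-walked)
[7] read 'a'  n1⇒n20 (fail-walked)
[8] read 'b'  n20⇒n7 (fail-walked)
[9] read 'a'  n7⇒n20 (fail-walked)
[10] read 'd'  n20⇒n21  → match P1@[10:10],P6@[9:10]
[11] read 'c'  n21⇒n0 (fail-walked)
[12] read 'b'  n0⇒n7
[13] read 'b'  n7⇒n8
[14] read 'c'  n8⇒n9
[15] read 'b'  n9⇒n10
[16] read 'd'  n10⇒n11  → match P1@[16:16]
[17] read 'd'  n11⇒n12  → match P1@[17:17],P2@[12:17]
[18] read 'a'  n12⇒n20 (fail-walked)
[19] read 'c'  n20⇒n0 (fail-walked)
[20] read 'e'  n0⇒n1
[21] read 'c'  n1⇒n0 (fail-walked)
[22] read 'b'  n0⇒n7
[23] read 'a'  n7⇒n20 (fail-walked)
[24] read 'a'  n20⇒n20 (fail-walked)
[25] read 'd'  n20⇒n21  → match P1@[25:25],P6@[24:25]
[26] read 'e'  n21⇒n1 (fail-walked)
[27] read 'a'  n1⇒n20 (fail-walked)
[28] read 'a'  n20⇒n20 (fail-walked)
[29] read 'e'  n20⇒n1 (fail-walked)
[30] read 'b'  n1⇒n7 (fail-walked)
[31] read 'b'  n7⇒n8
[32] read 'e'  n8⇒n1 (fail-walked)
[33] read 'e'  n1⇒n2
[34] read 'e'  n2⇒n3
[35] read 'a'  n3⇒n4
[36] read 'b'  n4⇒n5  → match P0@[32:36]
[37] read 'b'  n5⇒n8 (fail-walked)
[38] read 'c'  n8⇒n9

All matches (sorted): [[5,0],[10,1],[10,6],[16,1],[17,1],[17,2],[25,1],[25,6],[36,0]]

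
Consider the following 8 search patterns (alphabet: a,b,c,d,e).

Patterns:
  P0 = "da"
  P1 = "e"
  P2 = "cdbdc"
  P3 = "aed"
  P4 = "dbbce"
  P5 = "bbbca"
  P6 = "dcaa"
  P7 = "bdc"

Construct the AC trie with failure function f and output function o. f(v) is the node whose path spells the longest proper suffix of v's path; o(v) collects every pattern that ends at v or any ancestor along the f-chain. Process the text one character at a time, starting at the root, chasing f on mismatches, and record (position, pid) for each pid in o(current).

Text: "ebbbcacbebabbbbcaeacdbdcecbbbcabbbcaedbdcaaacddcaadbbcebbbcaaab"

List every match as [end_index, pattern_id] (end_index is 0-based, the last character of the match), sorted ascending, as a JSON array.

Construct AC machine:
Trie (insert patterns):
  n0 'ε': a→9 b→16 c→4 d→1 e→3
  n1 'd': a→2 b→12 c→21
  n2 'da': ·  ←P0
  n3 'e': ·  ←P1
  n4 'c': d→5
  n5 'cd': b→6
  n6 'cdb': d→7
  n7 'cdbd': c→8
  n8 'cdbdc': ·  ←P2
  n9 'a': e→10
  n10 'ae': d→11
  n11 'aed': ·  ←P3
  n12 'db': b→13
  n13 'dbb': c→14
  n14 'dbbc': e→15
  n15 'dbbce': ·  ←P4
  n16 'b': b→17 d→24
  n17 'bb': b→18
  n18 'bbb': c→19
  n19 'bbbc': a→20
  n20 'bbbca': ·  ←P5
  n21 'dc': a→22
  n22 'dca': a→23
  n23 'dcaa': ·  ←P6
  n24 'bd': c→25
  n25 'bdc': ·  ←P7

BFS fail/out derivation:
  n1('d'): parent n0 fail=0; on 'd' 0 → fail=0;  out ∅∪∅=∅
  n3('e'): parent n0 fail=0; on 'e' 0 → fail=0;  out {1}∪∅={1}
  n4('c'): parent n0 fail=0; on 'c' 0 → fail=0;  out ∅∪∅=∅
  n9('a'): parent n0 fail=0; on 'a' 0 → fail=0;  out ∅∪∅=∅
  n16('b'): parent n0 fail=0; on 'b' 0 → fail=0;  out ∅∪∅=∅
  n2('da'): parent n1 fail=0; on 'a' 0 → fail=9;  out {0}∪∅={0}
  n5('cd'): parent n4 fail=0; on 'd' 0 → fail=1;  out ∅∪∅=∅
  n10('ae'): parent n9 fail=0; on 'e' 0 → fail=3;  out ∅∪{1}={1}
  n12('db'): parent n1 fail=0; on 'b' 0 → fail=16;  out ∅∪∅=∅
  n17('bb'): parent n16 fail=0; on 'b' 0 → fail=16;  out ∅∪∅=∅
  n21('dc'): parent n1 fail=0; on 'c' 0 → fail=4;  out ∅∪∅=∅
  n24('bd'): parent n16 fail=0; on 'd' 0 → fail=1;  out ∅∪∅=∅
  n6('cdb'): parent n5 fail=1; on 'b' 1 → fail=12;  out ∅∪∅=∅
  n11('aed'): parent n10 fail=3; on 'd' 3→0 → fail=1;  out {3}∪∅={3}
  n13('dbb'): parent n12 fail=16; on 'b' 16 → fail=17;  out ∅∪∅=∅
  n18('bbb'): parent n17 fail=16; on 'b' 16 → fail=17;  out ∅∪∅=∅
  n22('dca'): parent n21 fail=4; on 'a' 4→0 → fail=9;  out ∅∪∅=∅
  n25('bdc'): parent n24 fail=1; on 'c' 1 → fail=21;  out {7}∪∅={7}
  n7('cdbd'): parent n6 fail=12; on 'd' 12→16 → fail=24;  out ∅∪∅=∅
  n14('dbbc'): parent n13 fail=17; on 'c' 17→16→0 → fail=4;  out ∅∪∅=∅
  n19('bbbc'): parent n18 fail=17; on 'c' 17→16→0 → fail=4;  out ∅∪∅=∅
  n23('dcaa'): parent n22 fail=9; on 'a' 9→0 → fail=9;  out {6}∪∅={6}
  n8('cdbdc'): parent n7 fail=24; on 'c' 24 → fail=25;  out {2}∪{7}={2,7}
  n15('dbbce'): parent n14 fail=4; on 'e' 4→0 → fail=3;  out {4}∪{1}={1,4}
  n20('bbbca'): parent n19 fail=4; on 'a' 4→0 → fail=9;  out {5}∪∅={5}

Scan:
i=0 'e': node 0→3  emit P1@[0:0]
i=1 'b': node 3→16 (fail-walked)
i=2 'b': node 16→17
i=3 'b': node 17→18
i=4 'c': node 18→19
i=5 'a': node 19→20  emit P5@[1:5]
i=6 'c': node 20→4 (fail-walked)
i=7 'b': node 4→16 (fail-walked)
i=8 'e': node 16→3 (fail-walked)  emit P1@[8:8]
i=9 'b': node 3→16 (fail-walked)
i=10 'a': node 16→9 (fail-walked)
i=11 'b': node 9→16 (fail-walked)
i=12 'b': node 16→17
i=13 'b': node 17→18
i=14 'b': node 18→18 (fail-walked)
i=15 'c': node 18→19
i=16 'a': node 19→20  emit P5@[12:16]
i=17 'e': node 20→10 (fail-walked)  emit P1@[17:17]
i=18 'a': node 10→9 (fail-walked)
i=19 'c': node 9→4 (fail-walked)
i=20 'd': node 4→5
i=21 'b': node 5→6
i=22 'd': node 6→7
i=23 'c': node 7→8  emit P2@[19:23],P7@[21:23]
i=24 'e': node 8→3 (fail-walked)  emit P1@[24:24]
i=25 'c': node 3→4 (fail-walked)
i=26 'b': node 4→16 (fail-walked)
i=27 'b': node 16→17
i=28 'b': node 17→18
i=29 'c': node 18→19
i=30 'a': node 19→20  emit P5@[26:30]
i=31 'b': node 20→16 (fail-walked)
i=32 'b': node 16→17
i=33 'b': node 17→18
i=34 'c': node 18→19
i=35 'a': node 19→20  emit P5@[31:35]
i=36 'e': node 20→10 (fail-walked)  emit P1@[36:36]
i=37 'd': node 10→11  emit P3@[35:37]
i=38 'b': node 11→12 (fail-walked)
i=39 'd': node 12→24 (fail-walked)
i=40 'c': node 24→25  emit P7@[38:40]
i=41 'a': node 25→22 (fail-walked)
i=42 'a': node 22→23  emit P6@[39:42]
i=43 'a': node 23→9 (fail-walked)
i=44 'c': node 9→4 (fail-walked)
i=45 'd': node 4→5
i=46 'd': node 5→1 (fail-walked)
i=47 'c': node 1→21
i=48 'a': node 21→22
i=49 'a': node 22→23  emit P6@[46:49]
i=50 'd': node 23→1 (fail-walked)
i=51 'b': node 1→12
i=52 'b': node 12→13
i=53 'c': node 13→14
i=54 'e': node 14→15  emit P1@[54:54],P4@[50:54]
i=55 'b': node 15→16 (fail-walked)
i=56 'b': node 16→17
i=57 'b': node 17→18
i=58 'c': node 18→19
i=59 'a': node 19→20  emit P5@[55:59]
i=60 'a': node 20→9 (fail-walked)
i=61 'a': node 9→9 (fail-walked)
i=62 'b': node 9→16 (fail-walked)

Matches: [[0,1],[5,5],[8,1],[16,5],[17,1],[23,2],[23,7],[24,1],[30,5],[35,5],[36,1],[37,3],[40,7],[42,6],[49,6],[54,1],[54,4],[59,5]]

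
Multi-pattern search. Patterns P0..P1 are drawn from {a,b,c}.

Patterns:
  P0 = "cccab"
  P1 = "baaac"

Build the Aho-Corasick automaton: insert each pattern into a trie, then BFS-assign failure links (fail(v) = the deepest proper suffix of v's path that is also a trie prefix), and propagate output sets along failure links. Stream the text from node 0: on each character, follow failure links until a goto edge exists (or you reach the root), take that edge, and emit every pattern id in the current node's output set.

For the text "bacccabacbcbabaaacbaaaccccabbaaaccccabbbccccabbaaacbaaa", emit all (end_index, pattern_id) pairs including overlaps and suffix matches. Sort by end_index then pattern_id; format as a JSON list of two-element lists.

Construct AC machine:
Trie nodes:
  0='ε' goto b→6 c→1
  1='c' goto c→2
  2='cc' goto c→3
  3='ccc' goto a→4
  4='ccca' goto b→5
  5='cccab' goto ·  ←P0
  6='b' goto a→7
  7='ba' goto a→8
  8='baa' goto a→9
  9='baaa' goto c→10
  10='baaac' goto ·  ←P1

BFS fail/out derivation:
  fail(1) 'c': from fail(0)=0 chase 'c': 0 ⇒ 0;  out=∅∪out(0)=∅
  fail(6) 'b': from fail(0)=0 chase 'b': 0 ⇒ 0;  out=∅∪out(0)=∅
  fail(2) 'cc': from fail(1)=0 chase 'c': 0 ⇒ 1;  out=∅∪out(1)=∅
  fail(7) 'ba': from fail(6)=0 chase 'a': 0 ⇒ 0;  out=∅∪out(0)=∅
  fail(3) 'ccc': from fail(2)=1 chase 'c': 1 ⇒ 2;  out=∅∪out(2)=∅
  fail(8) 'baa': from fail(7)=0 chase 'a': 0 ⇒ 0;  out=∅∪out(0)=∅
  fail(4) 'ccca': from fail(3)=2 chase 'a': 2→1→0 ⇒ 0;  out=∅∪out(0)=∅
  fail(9) 'baaa': from fail(8)=0 chase 'a': 0 ⇒ 0;  out=∅∪out(0)=∅
  fail(5) 'cccab': from fail(4)=0 chase 'b': 0 ⇒ 6;  out={0}∪out(6)={0}
  fail(10) 'baaac': from fail(9)=0 chase 'c': 0 ⇒ 1;  out={1}∪out(1)={1}

Scan:
i=0 'b': node 0→6
i=1 'a': node 6→7
i=2 'c': node 7→1 (via fail)
i=3 'c': node 1→2
i=4 'c': node 2→3
i=5 'a': node 3→4
i=6 'b': node 4→5  ** P0@[2:6]
i=7 'a': node 5→7 (via fail)
i=8 'c': node 7→1 (via fail)
i=9 'b': node 1→6 (via fail)
i=10 'c': node 6→1 (via fail)
i=11 'b': node 1→6 (via fail)
i=12 'a': node 6→7
i=13 'b': node 7→6 (via fail)
i=14 'a': node 6→7
i=15 'a': node 7→8
i=16 'a': node 8→9
i=17 'c': node 9→10  ** P1@[13:17]
i=18 'b': node 10→6 (via fail)
i=19 'a': node 6→7
i=20 'a': node 7→8
i=21 'a': node 8→9
i=22 'c': node 9→10  ** P1@[18:22]
i=23 'c': node 10→2 (via fail)
i=24 'c': node 2→3
i=25 'c': node 3→3 (via fail)
i=26 'a': node 3→4
i=27 'b': node 4→5  ** P0@[23:27]
i=28 'b': node 5→6 (via fail)
i=29 'a': node 6→7
i=30 'a': node 7→8
i=31 'a': node 8→9
i=32 'c': node 9→10  ** P1@[28:32]
i=33 'c': node 10→2 (via fail)
i=34 'c': node 2→3
i=35 'c': node 3→3 (via fail)
i=36 'a': node 3→4
i=37 'b': node 4→5  ** P0@[33:37]
i=38 'b': node 5→6 (via fail)
i=39 'b': node 6→6 (via fail)
i=40 'c': node 6→1 (via fail)
i=41 'c': node 1→2
i=42 'c': node 2→3
i=43 'c': node 3→3 (via fail)
i=44 'a': node 3→4
i=45 'b': node 4→5  ** P0@[41:45]
i=46 'b': node 5→6 (via fail)
i=47 'a': node 6→7
i=48 'a': node 7→8
i=49 'a': node 8→9
i=50 'c': node 9→10  ** P1@[46:50]
i=51 'b': node 10→6 (via fail)
i=52 'a': node 6→7
i=53 'a': node 7→8
i=54 'a': node 8→9

All matches (sorted): [[6,0],[17,1],[22,1],[27,0],[32,1],[37,0],[45,0],[50,1]]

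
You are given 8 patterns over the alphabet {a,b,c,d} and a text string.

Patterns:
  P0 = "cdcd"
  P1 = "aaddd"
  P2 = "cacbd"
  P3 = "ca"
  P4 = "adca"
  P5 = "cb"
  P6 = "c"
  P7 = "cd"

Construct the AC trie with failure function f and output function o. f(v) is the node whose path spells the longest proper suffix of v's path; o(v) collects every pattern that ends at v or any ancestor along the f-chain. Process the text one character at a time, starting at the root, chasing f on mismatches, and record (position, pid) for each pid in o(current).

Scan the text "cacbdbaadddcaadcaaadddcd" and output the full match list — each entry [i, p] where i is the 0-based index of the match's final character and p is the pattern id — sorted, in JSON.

Build:
Trie nodes:
  0='ε' goto a→5 c→1
  1='c' goto a→10 b→17 d→2  ←P6
  2='cd' goto c→3  ←P7
  3='cdc' goto d→4
  4='cdcd' goto ·  ←P0
  5='a' goto a→6 d→14
  6='aa' goto d→7
  7='aad' goto d→8
  8='aadd' goto d→9
  9='aaddd' goto ·  ←P1
  10='ca' goto c→11  ←P3
  11='cac' goto b→12
  12='cacb' goto d→13
  13='cacbd' goto ·  ←P2
  14='ad' goto c→15
  15='adc' goto a→16
  16='adca' goto ·  ←P4
  17='cb' goto ·  ←P5

BFS fail/out derivation:
  fail(1) 'c': from fail(0)=0 chase 'c': 0 ⇒ 0;  out={6}∪out(0)={6}
  fail(5) 'a': from fail(0)=0 chase 'a': 0 ⇒ 0;  out=∅∪out(0)=∅
  fail(2) 'cd': from fail(1)=0 chase 'd': 0 ⇒ 0;  out={7}∪out(0)={7}
  fail(6) 'aa': from fail(5)=0 chase 'a': 0 ⇒ 5;  out=∅∪out(5)=∅
  fail(10) 'ca': from fail(1)=0 chase 'a': 0 ⇒ 5;  out={3}∪out(5)={3}
  fail(14) 'ad': from fail(5)=0 chase 'd': 0 ⇒ 0;  out=∅∪out(0)=∅
  fail(17) 'cb': from fail(1)=0 chase 'b': 0 ⇒ 0;  out={5}∪out(0)={5}
  fail(3) 'cdc': from fail(2)=0 chase 'c': 0 ⇒ 1;  out=∅∪out(1)={6}
  fail(7) 'aad': from fail(6)=5 chase 'd': 5 ⇒ 14;  out=∅∪out(14)=∅
  fail(11) 'cac': from fail(10)=5 chase 'c': 5→0 ⇒ 1;  out=∅∪out(1)={6}
  fail(15) 'adc': from fail(14)=0 chase 'c': 0 ⇒ 1;  out=∅∪out(1)={6}
  fail(4) 'cdcd': from fail(3)=1 chase 'd': 1 ⇒ 2;  out={0}∪out(2)={0,7}
  fail(8) 'aadd': from fail(7)=14 chase 'd': 14→0 ⇒ 0;  out=∅∪out(0)=∅
  fail(12) 'cacb': from fail(11)=1 chase 'b': 1 ⇒ 17;  out=∅∪out(17)={5}
  fail(16) 'adca': from fail(15)=1 chase 'a': 1 ⇒ 10;  out={4}∪out(10)={3,4}
  fail(9) 'aaddd': from fail(8)=0 chase 'd': 0 ⇒ 0;  out={1}∪out(0)={1}
  fail(13) 'cacbd': from fail(12)=17 chase 'd': 17→0 ⇒ 0;  out={2}∪out(0)={2}

Run:
[0] read 'c'  n0⇒n1  → match P6@[0:0]
[1] read 'a'  n1⇒n10  → match P3@[0:1]
[2] read 'c'  n10⇒n11  → match P6@[2:2]
[3] read 'b'  n11⇒n12  → match P5@[2:3]
[4] read 'd'  n12⇒n13  → match P2@[0:4]
[5] read 'b'  n13⇒n0 ·f
[6] read 'a'  n0⇒n5
[7] read 'a'  n5⇒n6
[8] read 'd'  n6⇒n7
[9] read 'd'  n7⇒n8
[10] read 'd'  n8⇒n9  → match P1@[6:10]
[11] read 'c'  n9⇒n1 ·f  → match P6@[11:11]
[12] read 'a'  n1⇒n10  → match P3@[11:12]
[13] read 'a'  n10⇒n6 ·f
[14] read 'd'  n6⇒n7
[15] read 'c'  n7⇒n15 ·f  → match P6@[15:15]
[16] read 'a'  n15⇒n16  → match P3@[15:16],P4@[13:16]
[17] read 'a'  n16⇒n6 ·f
[18] read 'a'  n6⇒n6 ·f
[19] read 'd'  n6⇒n7
[20] read 'd'  n7⇒n8
[21] read 'd'  n8⇒n9  → match P1@[17:21]
[22] read 'c'  n9⇒n1 ·f  → match P6@[22:22]
[23] read 'd'  n1⇒n2  → match P7@[22:23]

All matches (sorted): [[0,6],[1,3],[2,6],[3,5],[4,2],[10,1],[11,6],[12,3],[15,6],[16,3],[16,4],[21,1],[22,6],[23,7]]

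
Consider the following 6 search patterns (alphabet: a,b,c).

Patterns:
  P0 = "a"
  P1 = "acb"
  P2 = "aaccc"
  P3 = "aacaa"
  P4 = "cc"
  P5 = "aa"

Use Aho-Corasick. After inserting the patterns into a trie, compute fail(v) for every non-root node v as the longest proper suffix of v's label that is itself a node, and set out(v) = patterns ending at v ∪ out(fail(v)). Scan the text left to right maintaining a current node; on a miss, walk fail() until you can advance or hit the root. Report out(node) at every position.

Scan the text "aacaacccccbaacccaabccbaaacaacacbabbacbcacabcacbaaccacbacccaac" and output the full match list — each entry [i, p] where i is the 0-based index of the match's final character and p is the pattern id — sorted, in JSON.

Build automaton:
Trie (insert patterns):
  n0 'ε': a→1 c→10
  n1 'a': a→4 c→2  [P0 ends]
  n2 'ac': b→3
  n3 'acb': ·  [P1 ends]
  n4 'aa': c→5  [P5 ends]
  n5 'aac': a→8 c→6
  n6 'aacc': c→7
  n7 'aaccc': ·  [P2 ends]
  n8 'aaca': a→9
  n9 'aacaa': ·  [P3 ends]
  n10 'c': c→11
  n11 'cc': ·  [P4 ends]

BFS fail/out derivation:
  fail(1) 'a': from fail(0)=0 chase 'a': 0 ⇒ 0;  out={0}∪out(0)={0}
  fail(10) 'c': from fail(0)=0 chase 'c': 0 ⇒ 0;  out=∅∪out(0)=∅
  fail(2) 'ac': from fail(1)=0 chase 'c': 0 ⇒ 10;  out=∅∪out(10)=∅
  fail(4) 'aa': from fail(1)=0 chase 'a': 0 ⇒ 1;  out={5}∪out(1)={0,5}
  fail(11) 'cc': from fail(10)=0 chase 'c': 0 ⇒ 10;  out={4}∪out(10)={4}
  fail(3) 'acb': from fail(2)=10 chase 'b': 10→0 ⇒ 0;  out={1}∪out(0)={1}
  fail(5) 'aac': from fail(4)=1 chase 'c': 1 ⇒ 2;  out=∅∪out(2)=∅
  fail(6) 'aacc': from fail(5)=2 chase 'c': 2→10 ⇒ 11;  out=∅∪out(11)={4}
  fail(8) 'aaca': from fail(5)=2 chase 'a': 2→10→0 ⇒ 1;  out=∅∪out(1)={0}
  fail(7) 'aaccc': from fail(6)=11 chase 'c': 11→10 ⇒ 11;  out={2}∪out(11)={2,4}
  fail(9) 'aacaa': from fail(8)=1 chase 'a': 1 ⇒ 4;  out={3}∪out(4)={0,3,5}

Run:
pos 0 'a': at 1  → match P0@[0:0]
pos 1 'a': at 4  → match P0@[1:1],P5@[0:1]
pos 2 'c': at 5
pos 3 'a': at 8  → match P0@[3:3]
pos 4 'a': at 9  → match P0@[4:4],P3@[0:4],P5@[3:4]
pos 5 'c': at 5 (via fail)
pos 6 'c': at 6  → match P4@[5:6]
pos 7 'c': at 7  → match P2@[3:7],P4@[6:7]
pos 8 'c': at 11 (via fail)  → match P4@[7:8]
pos 9 'c': at 11 (via fail)  → match P4@[8:9]
pos 10 'b': at 0 (via fail)
pos 11 'a': at 1  → match P0@[11:11]
pos 12 'a': at 4  → match P0@[12:12],P5@[11:12]
pos 13 'c': at 5
pos 14 'c': at 6  → match P4@[13:14]
pos 15 'c': at 7  → match P2@[11:15],P4@[14:15]
pos 16 'a': at 1 (via fail)  → match P0@[16:16]
pos 17 'a': at 4  → match P0@[17:17],P5@[16:17]
pos 18 'b': at 0 (via fail)
pos 19 'c': at 10
pos 20 'c': at 11  → match P4@[19:20]
pos 21 'b': at 0 (via fail)
pos 22 'a': at 1  → match P0@[22:22]
pos 23 'a': at 4  → match P0@[23:23],P5@[22:23]
pos 24 'a': at 4 (via fail)  → match P0@[24:24],P5@[23:24]
pos 25 'c': at 5
pos 26 'a': at 8  → match P0@[26:26]
pos 27 'a': at 9  → match P0@[27:27],P3@[23:27],P5@[26:27]
pos 28 'c': at 5 (via fail)
pos 29 'a': at 8  → match P0@[29:29]
pos 30 'c': at 2 (via fail)
pos 31 'b': at 3  → match P1@[29:31]
pos 32 'a': at 1 (via fail)  → match P0@[32:32]
pos 33 'b': at 0 (via fail)
pos 34 'b': at 0
pos 35 'a': at 1  → match P0@[35:35]
pos 36 'c': at 2
pos 37 'b': at 3  → match P1@[35:37]
pos 38 'c': at 10 (via fail)
pos 39 'a': at 1 (via fail)  → match P0@[39:39]
pos 40 'c': at 2
pos 41 'a': at 1 (via fail)  → match P0@[41:41]
pos 42 'b': at 0 (via fail)
pos 43 'c': at 10
pos 44 'a': at 1 (via fail)  → match P0@[44:44]
pos 45 'c': at 2
pos 46 'b': at 3  → match P1@[44:46]
pos 47 'a': at 1 (via fail)  → match P0@[47:47]
pos 48 'a': at 4  → match P0@[48:48],P5@[47:48]
pos 49 'c': at 5
pos 50 'c': at 6  → match P4@[49:50]
pos 51 'a': at 1 (via fail)  → match P0@[51:51]
pos 52 'c': at 2
pos 53 'b': at 3  → match P1@[51:53]
pos 54 'a': at 1 (via fail)  → match P0@[54:54]
pos 55 'c': at 2
pos 56 'c': at 11 (via fail)  → match P4@[55:56]
pos 57 'c': at 11 (via fail)  → match P4@[56:57]
pos 58 'a': at 1 (via fail)  → match P0@[58:58]
pos 59 'a': at 4  → match P0@[59:59],P5@[58:59]
pos 60 'c': at 5

All matches (sorted): [[0,0],[1,0],[1,5],[3,0],[4,0],[4,3],[4,5],[6,4],[7,2],[7,4],[8,4],[9,4],[11,0],[12,0],[12,5],[14,4],[15,2],[15,4],[16,0],[17,0],[17,5],[20,4],[22,0],[23,0],[23,5],[24,0],[24,5],[26,0],[27,0],[27,3],[27,5],[29,0],[31,1],[32,0],[35,0],[37,1],[39,0],[41,0],[44,0],[46,1],[47,0],[48,0],[48,5],[50,4],[51,0],[53,1],[54,0],[56,4],[57,4],[58,0],[59,0],[59,5]]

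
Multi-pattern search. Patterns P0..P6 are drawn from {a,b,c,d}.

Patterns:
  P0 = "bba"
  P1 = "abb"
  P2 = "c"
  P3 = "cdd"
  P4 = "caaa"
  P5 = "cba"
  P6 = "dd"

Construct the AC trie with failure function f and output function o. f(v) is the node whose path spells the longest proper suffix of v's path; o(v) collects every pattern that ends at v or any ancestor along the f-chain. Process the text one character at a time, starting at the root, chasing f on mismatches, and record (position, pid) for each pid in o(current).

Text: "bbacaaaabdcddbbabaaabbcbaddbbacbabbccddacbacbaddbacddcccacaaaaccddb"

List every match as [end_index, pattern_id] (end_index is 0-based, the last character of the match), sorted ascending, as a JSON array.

Construct AC machine:
Trie (insert patterns):
  n0 'ε': a→4 b→1 c→7 d→15
  n1 'b': b→2
  n2 'bb': a→3
  n3 'bba': ·  [P0 ends]
  n4 'a': b→5
  n5 'ab': b→6
  n6 'abb': ·  [P1 ends]
  n7 'c': a→10 b→13 d→8  [P2 ends]
  n8 'cd': d→9
  n9 'cdd': ·  [P3 ends]
  n10 'ca': a→11
  n11 'caa': a→12
  n12 'caaa': ·  [P4 ends]
  n13 'cb': a→14
  n14 'cba': ·  [P5 ends]
  n15 'd': d→16
  n16 'dd': ·  [P6 ends]

BFS fail/out derivation:
  fail(1) 'b': from fail(0)=0 chase 'b': 0 ⇒ 0;  out=∅∪out(0)=∅
  fail(4) 'a': from fail(0)=0 chase 'a': 0 ⇒ 0;  out=∅∪out(0)=∅
  fail(7) 'c': from fail(0)=0 chase 'c': 0 ⇒ 0;  out={2}∪out(0)={2}
  fail(15) 'd': from fail(0)=0 chase 'd': 0 ⇒ 0;  out=∅∪out(0)=∅
  fail(2) 'bb': from fail(1)=0 chase 'b': 0 ⇒ 1;  out=∅∪out(1)=∅
  fail(5) 'ab': from fail(4)=0 chase 'b': 0 ⇒ 1;  out=∅∪out(1)=∅
  fail(8) 'cd': from fail(7)=0 chase 'd': 0 ⇒ 15;  out=∅∪out(15)=∅
  fail(10) 'ca': from fail(7)=0 chase 'a': 0 ⇒ 4;  out=∅∪out(4)=∅
  fail(13) 'cb': from fail(7)=0 chase 'b': 0 ⇒ 1;  out=∅∪out(1)=∅
  fail(16) 'dd': from fail(15)=0 chase 'd': 0 ⇒ 15;  out={6}∪out(15)={6}
  fail(3) 'bba': from fail(2)=1 chase 'a': 1→0 ⇒ 4;  out={0}∪out(4)={0}
  fail(6) 'abb': from fail(5)=1 chase 'b': 1 ⇒ 2;  out={1}∪out(2)={1}
  fail(9) 'cdd': from fail(8)=15 chase 'd': 15 ⇒ 16;  out={3}∪out(16)={3,6}
  fail(11) 'caa': from fail(10)=4 chase 'a': 4→0 ⇒ 4;  out=∅∪out(4)=∅
  fail(14) 'cba': from fail(13)=1 chase 'a': 1→0 ⇒ 4;  out={5}∪out(4)={5}
  fail(12) 'caaa': from fail(11)=4 chase 'a': 4→0 ⇒ 4;  out={4}∪out(4)={4}

Run:
[0] read 'b'  n0⇒n1
[1] read 'b'  n1⇒n2
[2] read 'a'  n2⇒n3  emit P0@[0:2]
[3] read 'c'  n3⇒n7 ·f  emit P2@[3:3]
[4] read 'a'  n7⇒n10
[5] read 'a'  n10⇒n11
[6] read 'a'  n11⇒n12  emit P4@[3:6]
[7] read 'a'  n12⇒n4 ·f
[8] read 'b'  n4⇒n5
[9] read 'd'  n5⇒n15 ·f
[10] read 'c'  n15⇒n7 ·f  emit P2@[10:10]
[11] read 'd'  n7⇒n8
[12] read 'd'  n8⇒n9  emit P3@[10:12],P6@[11:12]
[13] read 'b'  n9⇒n1 ·f
[14] read 'b'  n1⇒n2
[15] read 'a'  n2⇒n3  emit P0@[13:15]
[16] read 'b'  n3⇒n5 ·f
[17] read 'a'  n5⇒n4 ·f
[18] read 'a'  n4⇒n4 ·f
[19] read 'a'  n4⇒n4 ·f
[20] read 'b'  n4⇒n5
[21] read 'b'  n5⇒n6  emit P1@[19:21]
[22] read 'c'  n6⇒n7 ·f  emit P2@[22:22]
[23] read 'b'  n7⇒n13
[24] read 'a'  n13⇒n14  emit P5@[22:24]
[25] read 'd'  n14⇒n15 ·f
[26] read 'd'  n15⇒n16  emit P6@[25:26]
[27] read 'b'  n16⇒n1 ·f
[28] read 'b'  n1⇒n2
[29] read 'a'  n2⇒n3  emit P0@[27:29]
[30] read 'c'  n3⇒n7 ·f  emit P2@[30:30]
[31] read 'b'  n7⇒n13
[32] read 'a'  n13⇒n14  emit P5@[30:32]
[33] read 'b'  n14⇒n5 ·f
[34] read 'b'  n5⇒n6  emit P1@[32:34]
[35] read 'c'  n6⇒n7 ·f  emit P2@[35:35]
[36] read 'c'  n7⇒n7 ·f  emit P2@[36:36]
[37] read 'd'  n7⇒n8
[38] read 'd'  n8⇒n9  emit P3@[36:38],P6@[37:38]
[39] read 'a'  n9⇒n4 ·f
[40] read 'c'  n4⇒n7 ·f  emit P2@[40:40]
[41] read 'b'  n7⇒n13
[42] read 'a'  n13⇒n14  emit P5@[40:42]
[43] read 'c'  n14⇒n7 ·f  emit P2@[43:43]
[44] read 'b'  n7⇒n13
[45] read 'a'  n13⇒n14  emit P5@[43:45]
[46] read 'd'  n14⇒n15 ·f
[47] read 'd'  n15⇒n16  emit P6@[46:47]
[48] read 'b'  n16⇒n1 ·f
[49] read 'a'  n1⇒n4 ·f
[50] read 'c'  n4⇒n7 ·f  emit P2@[50:50]
[51] read 'd'  n7⇒n8
[52] read 'd'  n8⇒n9  emit P3@[50:52],P6@[51:52]
[53] read 'c'  n9⇒n7 ·f  emit P2@[53:53]
[54] read 'c'  n7⇒n7 ·f  emit P2@[54:54]
[55] read 'c'  n7⇒n7 ·f  emit P2@[55:55]
[56] read 'a'  n7⇒n10
[57] read 'c'  n10⇒n7 ·f  emit P2@[57:57]
[58] read 'a'  n7⇒n10
[59] read 'a'  n10⇒n11
[60] read 'a'  n11⇒n12  emit P4@[57:60]
[61] read 'a'  n12⇒n4 ·f
[62] read 'c'  n4⇒n7 ·f  emit P2@[62:62]
[63] read 'c'  n7⇒n7 ·f  emit P2@[63:63]
[64] read 'd'  n7⇒n8
[65] read 'd'  n8⇒n9  emit P3@[63:65],P6@[64:65]
[66] read 'b'  n9⇒n1 ·f

Matches: [[2,0],[3,2],[6,4],[10,2],[12,3],[12,6],[15,0],[21,1],[22,2],[24,5],[26,6],[29,0],[30,2],[32,5],[34,1],[35,2],[36,2],[38,3],[38,6],[40,2],[42,5],[43,2],[45,5],[47,6],[50,2],[52,3],[52,6],[53,2],[54,2],[55,2],[57,2],[60,4],[62,2],[63,2],[65,3],[65,6]]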